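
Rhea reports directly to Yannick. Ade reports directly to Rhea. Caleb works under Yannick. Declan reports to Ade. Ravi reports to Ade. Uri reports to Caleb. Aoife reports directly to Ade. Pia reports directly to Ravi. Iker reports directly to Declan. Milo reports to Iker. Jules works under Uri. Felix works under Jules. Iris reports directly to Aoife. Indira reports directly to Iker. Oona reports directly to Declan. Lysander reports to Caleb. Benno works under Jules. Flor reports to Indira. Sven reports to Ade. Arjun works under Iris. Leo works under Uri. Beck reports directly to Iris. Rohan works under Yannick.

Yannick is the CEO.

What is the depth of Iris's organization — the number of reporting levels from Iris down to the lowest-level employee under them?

The longest chain under Iris runs Iris → Beck, which is 1 level below Iris.

1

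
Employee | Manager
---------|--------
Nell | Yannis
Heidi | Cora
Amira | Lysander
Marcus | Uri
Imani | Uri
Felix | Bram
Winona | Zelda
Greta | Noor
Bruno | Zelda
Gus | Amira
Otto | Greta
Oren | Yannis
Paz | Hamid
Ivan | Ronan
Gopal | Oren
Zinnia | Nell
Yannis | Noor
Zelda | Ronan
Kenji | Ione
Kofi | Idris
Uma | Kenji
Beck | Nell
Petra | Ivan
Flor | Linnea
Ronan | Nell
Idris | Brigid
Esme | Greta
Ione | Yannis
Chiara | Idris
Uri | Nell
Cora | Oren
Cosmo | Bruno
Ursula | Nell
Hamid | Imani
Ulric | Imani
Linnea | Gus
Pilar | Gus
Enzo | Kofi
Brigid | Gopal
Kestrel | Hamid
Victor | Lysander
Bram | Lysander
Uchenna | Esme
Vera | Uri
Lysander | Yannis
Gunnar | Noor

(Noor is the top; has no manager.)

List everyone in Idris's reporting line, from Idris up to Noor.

Idris -> Brigid -> Gopal -> Oren -> Yannis -> Noor

Idris reports to Brigid. Brigid reports to Gopal. Gopal reports to Oren. Oren reports to Yannis. Yannis reports to Noor. Noor is at the top.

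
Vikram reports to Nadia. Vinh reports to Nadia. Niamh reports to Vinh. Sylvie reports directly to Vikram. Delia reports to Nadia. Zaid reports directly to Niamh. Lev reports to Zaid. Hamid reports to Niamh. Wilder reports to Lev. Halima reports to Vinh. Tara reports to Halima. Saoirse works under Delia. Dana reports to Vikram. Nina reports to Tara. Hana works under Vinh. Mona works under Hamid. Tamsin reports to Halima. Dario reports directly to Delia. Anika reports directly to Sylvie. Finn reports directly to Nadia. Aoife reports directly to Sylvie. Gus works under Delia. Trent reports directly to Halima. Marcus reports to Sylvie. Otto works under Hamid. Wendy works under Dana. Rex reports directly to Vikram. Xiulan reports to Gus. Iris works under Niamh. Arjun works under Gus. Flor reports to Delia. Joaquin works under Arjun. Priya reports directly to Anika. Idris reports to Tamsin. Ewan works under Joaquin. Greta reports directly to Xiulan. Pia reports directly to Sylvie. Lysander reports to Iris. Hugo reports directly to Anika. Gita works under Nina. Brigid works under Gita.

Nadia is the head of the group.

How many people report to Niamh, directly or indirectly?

Niamh directly manages Zaid, Hamid, Iris. Under Zaid: Lev, Wilder (2). Under Hamid: Otto, Mona (2). Under Iris: Lysander (1). So Niamh's organization is 3 direct reports plus everyone under them: 3 + 3 + 2 = 8.

8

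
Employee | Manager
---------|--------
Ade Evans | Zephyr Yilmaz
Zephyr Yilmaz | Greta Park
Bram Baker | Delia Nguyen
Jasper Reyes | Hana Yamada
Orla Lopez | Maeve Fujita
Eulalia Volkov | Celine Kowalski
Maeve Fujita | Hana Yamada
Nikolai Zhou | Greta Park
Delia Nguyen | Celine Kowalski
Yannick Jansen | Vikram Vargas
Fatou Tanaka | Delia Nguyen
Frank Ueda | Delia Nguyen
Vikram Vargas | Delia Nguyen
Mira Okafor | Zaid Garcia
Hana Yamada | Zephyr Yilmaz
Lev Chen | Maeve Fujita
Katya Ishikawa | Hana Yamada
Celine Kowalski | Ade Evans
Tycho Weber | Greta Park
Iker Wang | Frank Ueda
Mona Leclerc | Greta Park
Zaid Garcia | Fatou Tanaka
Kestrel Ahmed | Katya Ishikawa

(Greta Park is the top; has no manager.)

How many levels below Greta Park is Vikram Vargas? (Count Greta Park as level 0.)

5

Chain from Vikram Vargas up to Greta Park: Vikram Vargas → Delia Nguyen → Celine Kowalski → Ade Evans → Zephyr Yilmaz → Greta Park. That is 5 steps up, so Vikram Vargas is 5 levels below Greta Park.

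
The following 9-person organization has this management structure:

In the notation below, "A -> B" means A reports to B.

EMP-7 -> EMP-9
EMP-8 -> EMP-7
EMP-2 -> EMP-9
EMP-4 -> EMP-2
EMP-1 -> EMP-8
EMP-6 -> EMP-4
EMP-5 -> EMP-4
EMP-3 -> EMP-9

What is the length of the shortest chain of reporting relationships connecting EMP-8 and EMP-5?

5

EMP-8 is 2 levels below EMP-9, and EMP-5 is 3 levels below EMP-9 (their lowest common manager). The shortest path runs up from EMP-8 to EMP-9 and back down to EMP-5: 2 + 3 = 5 links.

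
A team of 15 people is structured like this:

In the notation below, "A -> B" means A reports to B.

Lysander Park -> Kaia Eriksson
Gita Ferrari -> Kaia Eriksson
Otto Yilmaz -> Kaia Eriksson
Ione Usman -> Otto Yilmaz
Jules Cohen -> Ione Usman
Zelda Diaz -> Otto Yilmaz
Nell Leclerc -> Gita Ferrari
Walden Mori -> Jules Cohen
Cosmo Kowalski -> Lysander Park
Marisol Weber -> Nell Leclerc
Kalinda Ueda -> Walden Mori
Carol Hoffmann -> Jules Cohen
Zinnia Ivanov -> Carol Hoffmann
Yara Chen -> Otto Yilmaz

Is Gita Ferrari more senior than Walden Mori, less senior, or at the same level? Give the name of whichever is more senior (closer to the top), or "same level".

Gita Ferrari is 1 level below Kaia Eriksson; Walden Mori is 4. Gita Ferrari is higher.

Gita Ferrari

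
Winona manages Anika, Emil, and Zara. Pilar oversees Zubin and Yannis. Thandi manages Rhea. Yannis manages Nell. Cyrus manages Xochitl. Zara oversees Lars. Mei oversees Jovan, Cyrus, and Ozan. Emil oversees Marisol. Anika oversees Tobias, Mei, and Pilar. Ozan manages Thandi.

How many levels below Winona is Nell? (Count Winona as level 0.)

Chain from Nell up to Winona: Nell → Yannis → Pilar → Anika → Winona. That is 4 steps up, so Nell is 4 levels below Winona.

4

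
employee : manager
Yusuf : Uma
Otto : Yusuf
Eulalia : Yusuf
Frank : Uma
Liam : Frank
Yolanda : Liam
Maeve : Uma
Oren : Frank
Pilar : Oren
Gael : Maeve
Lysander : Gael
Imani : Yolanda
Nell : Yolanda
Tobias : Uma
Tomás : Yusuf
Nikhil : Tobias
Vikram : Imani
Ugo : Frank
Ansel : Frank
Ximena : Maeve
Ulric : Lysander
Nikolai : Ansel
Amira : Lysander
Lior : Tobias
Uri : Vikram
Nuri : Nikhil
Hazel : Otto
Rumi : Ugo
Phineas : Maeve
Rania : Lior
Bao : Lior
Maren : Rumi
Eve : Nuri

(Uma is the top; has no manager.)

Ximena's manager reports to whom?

Ximena reports to Maeve, and Maeve reports to Uma. So Ximena's skip-level manager is Uma.

Uma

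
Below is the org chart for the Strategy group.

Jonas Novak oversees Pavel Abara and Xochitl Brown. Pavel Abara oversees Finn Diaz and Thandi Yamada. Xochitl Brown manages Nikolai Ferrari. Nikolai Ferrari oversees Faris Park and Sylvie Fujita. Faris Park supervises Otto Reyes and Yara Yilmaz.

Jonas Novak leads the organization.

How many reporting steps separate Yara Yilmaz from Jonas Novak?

Chain from Yara Yilmaz up to Jonas Novak: Yara Yilmaz → Faris Park → Nikolai Ferrari → Xochitl Brown → Jonas Novak. That is 4 steps up, so Yara Yilmaz is 4 levels below Jonas Novak.

4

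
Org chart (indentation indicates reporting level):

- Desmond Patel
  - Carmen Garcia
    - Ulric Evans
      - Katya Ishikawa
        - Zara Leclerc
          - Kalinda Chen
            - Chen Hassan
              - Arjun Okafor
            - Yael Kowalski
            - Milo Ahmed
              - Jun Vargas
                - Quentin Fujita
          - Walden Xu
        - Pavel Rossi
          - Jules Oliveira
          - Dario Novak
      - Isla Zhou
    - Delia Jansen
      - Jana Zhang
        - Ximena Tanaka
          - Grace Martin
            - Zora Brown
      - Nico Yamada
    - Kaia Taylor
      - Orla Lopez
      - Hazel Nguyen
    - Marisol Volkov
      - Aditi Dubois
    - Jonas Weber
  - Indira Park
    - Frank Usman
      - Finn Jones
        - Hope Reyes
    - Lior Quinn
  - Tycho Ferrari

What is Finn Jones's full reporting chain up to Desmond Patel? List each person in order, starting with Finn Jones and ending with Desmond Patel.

Finn Jones -> Frank Usman -> Indira Park -> Desmond Patel

Finn Jones reports to Frank Usman. Frank Usman reports to Indira Park. Indira Park reports to Desmond Patel. Desmond Patel is at the top.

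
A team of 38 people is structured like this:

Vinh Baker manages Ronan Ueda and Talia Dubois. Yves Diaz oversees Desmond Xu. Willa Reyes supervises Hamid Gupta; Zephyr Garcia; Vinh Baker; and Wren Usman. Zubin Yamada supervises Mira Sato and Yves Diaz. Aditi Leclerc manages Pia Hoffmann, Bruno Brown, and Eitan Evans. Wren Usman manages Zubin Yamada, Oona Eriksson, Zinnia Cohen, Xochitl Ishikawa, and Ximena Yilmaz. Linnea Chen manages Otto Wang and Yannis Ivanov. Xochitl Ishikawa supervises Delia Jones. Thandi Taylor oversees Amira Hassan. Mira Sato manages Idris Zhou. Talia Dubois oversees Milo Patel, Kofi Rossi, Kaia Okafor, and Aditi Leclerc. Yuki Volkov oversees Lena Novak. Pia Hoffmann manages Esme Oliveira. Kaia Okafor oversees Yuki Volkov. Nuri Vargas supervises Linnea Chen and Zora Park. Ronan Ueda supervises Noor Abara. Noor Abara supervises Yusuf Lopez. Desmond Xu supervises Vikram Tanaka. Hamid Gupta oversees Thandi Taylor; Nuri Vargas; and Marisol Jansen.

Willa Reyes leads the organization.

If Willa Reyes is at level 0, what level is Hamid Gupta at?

1

Chain from Hamid Gupta up to Willa Reyes: Hamid Gupta → Willa Reyes. That is 1 step up, so Hamid Gupta is 1 level below Willa Reyes.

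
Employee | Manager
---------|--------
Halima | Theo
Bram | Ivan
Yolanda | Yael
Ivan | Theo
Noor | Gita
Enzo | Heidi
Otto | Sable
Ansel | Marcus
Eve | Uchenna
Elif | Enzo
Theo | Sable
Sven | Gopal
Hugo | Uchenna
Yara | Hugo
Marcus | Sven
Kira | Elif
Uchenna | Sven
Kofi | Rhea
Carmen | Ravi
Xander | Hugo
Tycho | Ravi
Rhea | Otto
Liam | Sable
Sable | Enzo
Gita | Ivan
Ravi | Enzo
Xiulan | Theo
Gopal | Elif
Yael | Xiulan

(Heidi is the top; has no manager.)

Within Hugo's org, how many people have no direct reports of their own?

The people in Hugo's organization with no one reporting to them are Yara, Xander. That is 2.

2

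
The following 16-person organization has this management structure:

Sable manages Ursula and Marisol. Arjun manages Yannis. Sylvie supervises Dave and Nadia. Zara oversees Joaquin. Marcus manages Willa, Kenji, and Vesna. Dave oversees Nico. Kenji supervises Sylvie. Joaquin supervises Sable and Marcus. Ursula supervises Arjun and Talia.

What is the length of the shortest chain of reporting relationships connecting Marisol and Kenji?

4

Marisol is 2 levels below Joaquin, and Kenji is 2 levels below Joaquin (their lowest common manager). The shortest path runs up from Marisol to Joaquin and back down to Kenji: 2 + 2 = 4 links.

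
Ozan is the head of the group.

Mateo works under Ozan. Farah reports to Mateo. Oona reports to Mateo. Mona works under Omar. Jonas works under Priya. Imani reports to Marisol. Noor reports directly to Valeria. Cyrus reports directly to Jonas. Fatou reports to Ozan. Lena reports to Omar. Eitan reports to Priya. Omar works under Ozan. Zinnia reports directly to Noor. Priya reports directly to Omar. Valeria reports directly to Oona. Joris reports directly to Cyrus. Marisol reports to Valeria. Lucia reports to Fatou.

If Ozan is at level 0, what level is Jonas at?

3

Chain from Jonas up to Ozan: Jonas → Priya → Omar → Ozan. That is 3 steps up, so Jonas is 3 levels below Ozan.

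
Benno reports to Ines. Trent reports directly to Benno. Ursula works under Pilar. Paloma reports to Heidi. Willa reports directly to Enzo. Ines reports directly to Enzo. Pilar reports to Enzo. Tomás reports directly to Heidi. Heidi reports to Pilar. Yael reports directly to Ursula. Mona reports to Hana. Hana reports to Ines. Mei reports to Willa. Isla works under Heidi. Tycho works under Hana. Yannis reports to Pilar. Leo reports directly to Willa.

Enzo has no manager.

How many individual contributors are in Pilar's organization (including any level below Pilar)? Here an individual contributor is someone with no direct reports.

5

The people in Pilar's organization with no one reporting to them are Yael, Yannis, Tomás, Isla, Paloma. That is 5.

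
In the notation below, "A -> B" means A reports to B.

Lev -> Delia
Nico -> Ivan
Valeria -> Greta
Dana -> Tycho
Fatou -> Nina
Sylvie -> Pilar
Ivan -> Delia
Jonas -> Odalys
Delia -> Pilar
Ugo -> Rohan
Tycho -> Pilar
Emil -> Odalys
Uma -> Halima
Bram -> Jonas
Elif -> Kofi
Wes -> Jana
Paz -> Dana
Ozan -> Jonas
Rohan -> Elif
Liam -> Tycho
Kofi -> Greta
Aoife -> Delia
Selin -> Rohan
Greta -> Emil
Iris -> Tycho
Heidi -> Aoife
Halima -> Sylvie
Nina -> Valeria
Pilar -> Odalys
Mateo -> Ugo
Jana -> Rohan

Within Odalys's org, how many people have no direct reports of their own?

13

The people in Odalys's organization with no one reporting to them are Bram, Ozan, Liam, Paz, Iris, Lev, Nico, Heidi, Uma, Fatou, Selin, Mateo, Wes. That is 13.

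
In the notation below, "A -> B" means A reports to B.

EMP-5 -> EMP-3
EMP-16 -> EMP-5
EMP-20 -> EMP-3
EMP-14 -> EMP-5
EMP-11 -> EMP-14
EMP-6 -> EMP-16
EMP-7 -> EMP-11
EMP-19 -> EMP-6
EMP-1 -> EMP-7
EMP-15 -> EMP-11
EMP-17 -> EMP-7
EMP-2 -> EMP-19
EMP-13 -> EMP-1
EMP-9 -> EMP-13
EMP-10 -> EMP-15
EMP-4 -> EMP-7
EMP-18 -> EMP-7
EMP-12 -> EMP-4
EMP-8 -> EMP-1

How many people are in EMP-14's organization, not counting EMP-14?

EMP-14 directly manages EMP-11. Under EMP-11: EMP-15, EMP-10, EMP-7, EMP-18, EMP-4, EMP-12, EMP-17, EMP-1, EMP-8, EMP-13, EMP-9 (11). That's 12 in total.

12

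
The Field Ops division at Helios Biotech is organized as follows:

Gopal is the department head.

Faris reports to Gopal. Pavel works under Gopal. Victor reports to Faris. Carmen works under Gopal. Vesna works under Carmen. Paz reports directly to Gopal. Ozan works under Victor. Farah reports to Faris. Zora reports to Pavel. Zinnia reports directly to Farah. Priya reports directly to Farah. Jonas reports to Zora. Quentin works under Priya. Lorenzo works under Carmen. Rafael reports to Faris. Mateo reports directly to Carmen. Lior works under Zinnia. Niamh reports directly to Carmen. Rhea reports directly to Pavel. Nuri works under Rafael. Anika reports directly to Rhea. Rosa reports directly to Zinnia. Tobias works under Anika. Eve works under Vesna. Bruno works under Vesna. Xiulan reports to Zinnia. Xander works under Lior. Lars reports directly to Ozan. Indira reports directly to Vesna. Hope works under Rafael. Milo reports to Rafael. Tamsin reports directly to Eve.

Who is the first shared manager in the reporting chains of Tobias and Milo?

Gopal

Tobias's chain of managers is Anika, Rhea, Pavel, Gopal. Milo's chain of managers is Rafael, Faris, Gopal. The first manager that appears in both chains is Gopal.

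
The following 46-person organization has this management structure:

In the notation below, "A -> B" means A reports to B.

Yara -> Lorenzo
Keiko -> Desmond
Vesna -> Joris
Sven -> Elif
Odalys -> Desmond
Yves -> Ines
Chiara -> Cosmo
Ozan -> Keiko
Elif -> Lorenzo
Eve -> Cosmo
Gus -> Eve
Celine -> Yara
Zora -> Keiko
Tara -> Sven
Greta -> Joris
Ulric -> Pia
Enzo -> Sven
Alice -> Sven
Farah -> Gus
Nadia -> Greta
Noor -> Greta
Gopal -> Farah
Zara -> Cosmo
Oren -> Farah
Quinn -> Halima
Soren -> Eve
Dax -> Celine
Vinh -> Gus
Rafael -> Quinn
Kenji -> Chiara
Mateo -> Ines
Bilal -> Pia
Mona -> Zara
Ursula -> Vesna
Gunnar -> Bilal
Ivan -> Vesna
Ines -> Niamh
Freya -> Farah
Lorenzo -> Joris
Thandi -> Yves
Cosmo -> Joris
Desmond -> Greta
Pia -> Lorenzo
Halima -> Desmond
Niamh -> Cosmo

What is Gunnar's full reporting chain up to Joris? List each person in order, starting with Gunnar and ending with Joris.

Gunnar -> Bilal -> Pia -> Lorenzo -> Joris

Gunnar reports to Bilal. Bilal reports to Pia. Pia reports to Lorenzo. Lorenzo reports to Joris. Joris is at the top.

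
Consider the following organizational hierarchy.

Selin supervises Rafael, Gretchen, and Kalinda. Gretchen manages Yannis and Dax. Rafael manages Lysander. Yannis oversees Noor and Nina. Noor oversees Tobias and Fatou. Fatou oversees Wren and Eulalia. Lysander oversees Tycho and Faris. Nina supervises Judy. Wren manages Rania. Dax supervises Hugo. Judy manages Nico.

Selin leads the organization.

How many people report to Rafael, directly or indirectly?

3

Rafael directly manages Lysander. Under Lysander: Faris, Tycho (2). That's 3 in total.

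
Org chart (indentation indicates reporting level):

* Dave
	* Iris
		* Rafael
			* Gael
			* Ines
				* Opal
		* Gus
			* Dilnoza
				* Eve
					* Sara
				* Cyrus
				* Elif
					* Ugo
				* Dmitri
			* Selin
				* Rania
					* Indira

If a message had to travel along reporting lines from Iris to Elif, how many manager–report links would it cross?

3

Elif is in Iris's organization: the chain from Elif up to Iris is Elif → Dilnoza → Gus → Iris, which is 3 links.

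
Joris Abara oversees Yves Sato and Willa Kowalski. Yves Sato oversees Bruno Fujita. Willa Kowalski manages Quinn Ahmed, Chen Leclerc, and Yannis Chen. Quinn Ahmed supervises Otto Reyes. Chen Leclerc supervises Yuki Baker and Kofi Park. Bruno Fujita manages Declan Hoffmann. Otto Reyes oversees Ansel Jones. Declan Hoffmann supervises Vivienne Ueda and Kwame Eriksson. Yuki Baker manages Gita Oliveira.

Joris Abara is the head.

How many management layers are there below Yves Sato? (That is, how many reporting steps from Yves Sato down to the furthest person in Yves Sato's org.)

3

The longest chain under Yves Sato runs Yves Sato → Bruno Fujita → Declan Hoffmann → Kwame Eriksson, which is 3 levels below Yves Sato.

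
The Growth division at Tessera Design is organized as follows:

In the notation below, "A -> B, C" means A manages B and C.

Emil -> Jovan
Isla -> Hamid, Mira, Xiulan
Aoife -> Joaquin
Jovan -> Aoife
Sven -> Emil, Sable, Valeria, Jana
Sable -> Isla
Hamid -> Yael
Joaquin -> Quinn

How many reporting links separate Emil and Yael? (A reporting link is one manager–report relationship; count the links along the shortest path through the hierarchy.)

5

Emil is 1 level below Sven, and Yael is 4 levels below Sven (their lowest common manager). The shortest path runs up from Emil to Sven and back down to Yael: 1 + 4 = 5 links.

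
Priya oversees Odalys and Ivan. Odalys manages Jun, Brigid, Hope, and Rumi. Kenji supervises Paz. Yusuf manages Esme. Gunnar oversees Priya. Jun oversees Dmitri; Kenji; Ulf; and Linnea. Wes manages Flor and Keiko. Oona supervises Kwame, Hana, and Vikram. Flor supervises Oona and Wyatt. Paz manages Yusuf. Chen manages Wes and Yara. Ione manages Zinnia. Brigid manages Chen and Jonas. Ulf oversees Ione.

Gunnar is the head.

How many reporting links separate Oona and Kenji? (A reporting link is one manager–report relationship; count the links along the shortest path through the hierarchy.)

7

Oona is 5 levels below Odalys, and Kenji is 2 levels below Odalys (their lowest common manager). The shortest path runs up from Oona to Odalys and back down to Kenji: 5 + 2 = 7 links.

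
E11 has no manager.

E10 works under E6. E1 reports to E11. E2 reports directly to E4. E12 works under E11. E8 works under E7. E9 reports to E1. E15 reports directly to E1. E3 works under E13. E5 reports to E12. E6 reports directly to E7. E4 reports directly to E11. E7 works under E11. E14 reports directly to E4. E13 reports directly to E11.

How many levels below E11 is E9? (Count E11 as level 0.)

2

Chain from E9 up to E11: E9 → E1 → E11. That is 2 steps up, so E9 is 2 levels below E11.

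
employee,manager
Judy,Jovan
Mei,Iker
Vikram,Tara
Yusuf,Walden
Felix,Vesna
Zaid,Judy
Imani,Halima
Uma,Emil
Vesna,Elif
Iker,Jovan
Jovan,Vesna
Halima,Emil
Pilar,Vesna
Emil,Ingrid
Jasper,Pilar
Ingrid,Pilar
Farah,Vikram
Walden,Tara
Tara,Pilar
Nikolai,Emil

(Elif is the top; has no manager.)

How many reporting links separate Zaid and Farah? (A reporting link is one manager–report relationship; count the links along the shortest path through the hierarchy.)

7

Zaid is 3 levels below Vesna, and Farah is 4 levels below Vesna (their lowest common manager). The shortest path runs up from Zaid to Vesna and back down to Farah: 3 + 4 = 7 links.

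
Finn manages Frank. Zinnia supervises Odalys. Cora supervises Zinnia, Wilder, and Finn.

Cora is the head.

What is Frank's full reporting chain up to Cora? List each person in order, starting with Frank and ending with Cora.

Frank -> Finn -> Cora

Frank reports to Finn. Finn reports to Cora. Cora is at the top.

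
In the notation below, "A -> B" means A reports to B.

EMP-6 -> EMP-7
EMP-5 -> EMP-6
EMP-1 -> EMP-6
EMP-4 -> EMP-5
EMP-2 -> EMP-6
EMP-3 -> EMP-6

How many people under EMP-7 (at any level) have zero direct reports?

4

The people in EMP-7's organization with no one reporting to them are EMP-3, EMP-2, EMP-1, EMP-4. That is 4.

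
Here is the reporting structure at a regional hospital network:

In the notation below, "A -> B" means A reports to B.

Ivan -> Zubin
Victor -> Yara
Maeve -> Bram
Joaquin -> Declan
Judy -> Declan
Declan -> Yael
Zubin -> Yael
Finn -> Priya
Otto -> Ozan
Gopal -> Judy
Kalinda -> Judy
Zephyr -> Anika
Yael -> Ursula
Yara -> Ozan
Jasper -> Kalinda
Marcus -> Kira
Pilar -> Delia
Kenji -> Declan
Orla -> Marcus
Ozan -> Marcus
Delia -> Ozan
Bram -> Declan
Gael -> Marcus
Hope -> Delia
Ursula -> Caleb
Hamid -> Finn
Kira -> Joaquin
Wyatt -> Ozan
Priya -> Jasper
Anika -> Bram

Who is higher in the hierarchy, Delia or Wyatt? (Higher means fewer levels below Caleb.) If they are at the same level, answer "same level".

Both Delia and Wyatt are 8 levels below Caleb.

same level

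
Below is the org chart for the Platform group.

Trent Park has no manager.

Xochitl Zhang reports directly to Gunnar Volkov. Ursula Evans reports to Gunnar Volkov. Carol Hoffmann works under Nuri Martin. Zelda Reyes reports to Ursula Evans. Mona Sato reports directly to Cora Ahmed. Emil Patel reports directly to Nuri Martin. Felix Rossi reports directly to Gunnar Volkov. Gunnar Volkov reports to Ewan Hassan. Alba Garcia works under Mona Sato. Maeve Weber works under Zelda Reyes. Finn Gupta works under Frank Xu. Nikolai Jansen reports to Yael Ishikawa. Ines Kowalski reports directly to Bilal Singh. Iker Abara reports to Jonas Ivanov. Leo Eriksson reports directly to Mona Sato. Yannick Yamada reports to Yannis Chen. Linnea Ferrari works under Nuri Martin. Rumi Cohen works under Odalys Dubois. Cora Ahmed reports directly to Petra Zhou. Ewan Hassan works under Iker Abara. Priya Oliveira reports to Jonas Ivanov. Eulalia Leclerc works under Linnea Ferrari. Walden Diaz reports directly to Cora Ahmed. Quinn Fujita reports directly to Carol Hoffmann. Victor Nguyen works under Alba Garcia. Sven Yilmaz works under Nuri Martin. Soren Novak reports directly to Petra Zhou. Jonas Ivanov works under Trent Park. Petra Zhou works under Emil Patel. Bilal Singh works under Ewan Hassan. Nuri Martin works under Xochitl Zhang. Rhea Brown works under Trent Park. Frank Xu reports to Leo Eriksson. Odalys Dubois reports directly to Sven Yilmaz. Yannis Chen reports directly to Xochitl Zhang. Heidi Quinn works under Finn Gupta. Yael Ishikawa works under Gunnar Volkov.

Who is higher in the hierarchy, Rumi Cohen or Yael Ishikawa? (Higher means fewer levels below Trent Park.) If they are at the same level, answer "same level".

Yael Ishikawa

Rumi Cohen is 9 levels below Trent Park; Yael Ishikawa is 5. Yael Ishikawa is higher.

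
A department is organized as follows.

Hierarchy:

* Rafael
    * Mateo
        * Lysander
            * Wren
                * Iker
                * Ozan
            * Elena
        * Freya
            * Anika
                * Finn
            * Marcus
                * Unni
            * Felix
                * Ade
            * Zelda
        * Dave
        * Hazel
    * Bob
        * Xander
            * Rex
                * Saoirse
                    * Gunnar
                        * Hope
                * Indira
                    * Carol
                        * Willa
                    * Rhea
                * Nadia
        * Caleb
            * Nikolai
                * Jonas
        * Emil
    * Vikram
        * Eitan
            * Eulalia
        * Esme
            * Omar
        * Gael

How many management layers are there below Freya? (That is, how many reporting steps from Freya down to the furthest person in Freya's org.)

2

The longest chain under Freya runs Freya → Felix → Ade, which is 2 levels below Freya.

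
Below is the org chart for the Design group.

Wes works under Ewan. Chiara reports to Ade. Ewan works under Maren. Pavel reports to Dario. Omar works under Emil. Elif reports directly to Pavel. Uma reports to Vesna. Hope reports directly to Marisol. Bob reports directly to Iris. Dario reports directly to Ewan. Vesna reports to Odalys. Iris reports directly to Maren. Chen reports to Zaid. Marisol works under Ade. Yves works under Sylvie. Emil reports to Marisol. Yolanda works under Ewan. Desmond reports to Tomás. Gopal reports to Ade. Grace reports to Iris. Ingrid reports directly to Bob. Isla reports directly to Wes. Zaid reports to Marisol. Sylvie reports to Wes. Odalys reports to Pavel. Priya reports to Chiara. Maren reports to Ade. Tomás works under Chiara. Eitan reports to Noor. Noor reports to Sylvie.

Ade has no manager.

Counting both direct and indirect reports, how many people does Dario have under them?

5

Dario directly manages Pavel. Under Pavel: Elif, Odalys, Vesna, Uma (4). That's 5 in total.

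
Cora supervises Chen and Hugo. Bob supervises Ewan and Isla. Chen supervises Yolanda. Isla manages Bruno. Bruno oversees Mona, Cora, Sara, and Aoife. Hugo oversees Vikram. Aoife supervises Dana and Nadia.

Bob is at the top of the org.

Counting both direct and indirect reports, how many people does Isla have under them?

11

Isla directly manages Bruno. Under Bruno: Sara, Mona, Aoife, Nadia, Dana, Cora, Chen, Yolanda, Hugo, Vikram (10). That's 11 in total.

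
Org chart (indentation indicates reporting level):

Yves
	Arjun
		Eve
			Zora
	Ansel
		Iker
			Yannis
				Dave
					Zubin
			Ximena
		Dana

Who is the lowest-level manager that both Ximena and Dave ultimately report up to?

Iker

Ximena's chain of managers is Iker, Ansel, Yves. Dave's chain of managers is Yannis, Iker, Ansel, Yves. The first manager that appears in both chains is Iker.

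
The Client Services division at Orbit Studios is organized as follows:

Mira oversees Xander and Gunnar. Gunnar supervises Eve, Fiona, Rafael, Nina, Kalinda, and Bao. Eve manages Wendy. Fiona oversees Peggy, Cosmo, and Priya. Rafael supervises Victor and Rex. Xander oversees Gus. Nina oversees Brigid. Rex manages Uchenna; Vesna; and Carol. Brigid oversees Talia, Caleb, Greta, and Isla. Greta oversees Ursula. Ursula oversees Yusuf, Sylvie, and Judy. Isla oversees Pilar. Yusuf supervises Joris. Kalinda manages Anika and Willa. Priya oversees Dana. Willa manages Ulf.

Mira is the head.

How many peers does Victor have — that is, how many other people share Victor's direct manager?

Victor reports to Rafael. Rafael's other direct reports are Rex — 1 peer.

1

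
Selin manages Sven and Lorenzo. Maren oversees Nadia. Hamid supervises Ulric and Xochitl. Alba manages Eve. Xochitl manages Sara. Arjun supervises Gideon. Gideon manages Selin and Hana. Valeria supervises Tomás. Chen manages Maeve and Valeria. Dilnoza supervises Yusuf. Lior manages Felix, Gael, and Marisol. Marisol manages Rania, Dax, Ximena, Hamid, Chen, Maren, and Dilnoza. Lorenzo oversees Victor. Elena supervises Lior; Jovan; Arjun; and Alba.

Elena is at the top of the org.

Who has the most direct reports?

Direct-report counts: Elena has 4; Alba has 1; Arjun has 1; Gideon has 2; Selin has 2; Lorenzo has 1; Lior has 3; Marisol has 7; Hamid has 2; Xochitl has 1; Chen has 2; Valeria has 1; Maren has 1; Dilnoza has 1. The largest is 7, held by Marisol.

Marisol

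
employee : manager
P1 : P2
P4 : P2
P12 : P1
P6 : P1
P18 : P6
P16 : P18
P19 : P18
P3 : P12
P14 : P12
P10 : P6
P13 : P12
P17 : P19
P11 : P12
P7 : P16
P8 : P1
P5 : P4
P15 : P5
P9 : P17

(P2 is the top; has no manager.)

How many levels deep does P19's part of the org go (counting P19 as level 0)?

The longest chain under P19 runs P19 → P17 → P9, which is 2 levels below P19.

2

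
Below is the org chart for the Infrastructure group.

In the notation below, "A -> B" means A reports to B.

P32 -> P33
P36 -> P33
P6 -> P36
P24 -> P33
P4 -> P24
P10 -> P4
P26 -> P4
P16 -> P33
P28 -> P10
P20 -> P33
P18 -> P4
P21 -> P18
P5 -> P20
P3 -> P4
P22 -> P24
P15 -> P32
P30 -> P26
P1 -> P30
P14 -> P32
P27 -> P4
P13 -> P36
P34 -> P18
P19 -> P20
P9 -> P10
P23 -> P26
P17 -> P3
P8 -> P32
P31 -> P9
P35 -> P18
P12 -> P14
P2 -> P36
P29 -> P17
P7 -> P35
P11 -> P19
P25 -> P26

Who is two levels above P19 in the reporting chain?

P33

P19 reports to P20, and P20 reports to P33. So P19's skip-level manager is P33.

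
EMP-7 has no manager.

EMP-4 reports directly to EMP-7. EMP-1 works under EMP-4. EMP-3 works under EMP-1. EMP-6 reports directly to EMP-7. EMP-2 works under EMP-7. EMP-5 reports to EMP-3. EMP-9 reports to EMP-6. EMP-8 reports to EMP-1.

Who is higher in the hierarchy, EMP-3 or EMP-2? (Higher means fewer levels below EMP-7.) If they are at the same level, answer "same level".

EMP-2

EMP-3 is 3 levels below EMP-7; EMP-2 is 1. EMP-2 is higher.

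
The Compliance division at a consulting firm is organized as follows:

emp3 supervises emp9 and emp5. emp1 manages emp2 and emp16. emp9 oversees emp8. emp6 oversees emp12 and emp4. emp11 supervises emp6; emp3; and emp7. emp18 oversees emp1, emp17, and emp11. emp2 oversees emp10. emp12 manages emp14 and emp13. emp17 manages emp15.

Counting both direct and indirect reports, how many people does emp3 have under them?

3

emp3 directly manages emp9, emp5. Under emp9: emp8 (1). emp5 has no reports. So emp3's organization is 2 direct reports plus everyone under them: 2 + 1 = 3.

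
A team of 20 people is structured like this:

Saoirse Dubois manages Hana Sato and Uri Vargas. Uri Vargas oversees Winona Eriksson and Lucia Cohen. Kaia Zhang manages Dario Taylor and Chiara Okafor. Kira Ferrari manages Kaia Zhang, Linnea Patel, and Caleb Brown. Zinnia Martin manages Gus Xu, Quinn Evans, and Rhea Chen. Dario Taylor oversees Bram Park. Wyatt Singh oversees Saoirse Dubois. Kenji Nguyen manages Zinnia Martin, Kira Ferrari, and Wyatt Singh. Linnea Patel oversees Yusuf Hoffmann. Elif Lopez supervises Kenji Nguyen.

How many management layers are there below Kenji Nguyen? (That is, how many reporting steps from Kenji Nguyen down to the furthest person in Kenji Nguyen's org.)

4

The longest chain under Kenji Nguyen runs Kenji Nguyen → Wyatt Singh → Saoirse Dubois → Uri Vargas → Lucia Cohen, which is 4 levels below Kenji Nguyen.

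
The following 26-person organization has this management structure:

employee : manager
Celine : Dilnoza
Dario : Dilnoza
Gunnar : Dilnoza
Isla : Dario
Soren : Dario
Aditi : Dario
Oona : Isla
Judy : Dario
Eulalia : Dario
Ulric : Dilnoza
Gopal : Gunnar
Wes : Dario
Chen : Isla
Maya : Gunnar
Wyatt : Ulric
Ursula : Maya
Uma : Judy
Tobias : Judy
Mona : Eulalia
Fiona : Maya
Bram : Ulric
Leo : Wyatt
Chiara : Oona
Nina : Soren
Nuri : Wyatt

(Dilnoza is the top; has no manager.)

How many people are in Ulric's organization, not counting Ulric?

Ulric directly manages Wyatt, Bram. Under Wyatt: Nuri, Leo (2). Bram has no reports. So Ulric's organization is 2 direct reports plus everyone under them: 3 + 1 = 4.

4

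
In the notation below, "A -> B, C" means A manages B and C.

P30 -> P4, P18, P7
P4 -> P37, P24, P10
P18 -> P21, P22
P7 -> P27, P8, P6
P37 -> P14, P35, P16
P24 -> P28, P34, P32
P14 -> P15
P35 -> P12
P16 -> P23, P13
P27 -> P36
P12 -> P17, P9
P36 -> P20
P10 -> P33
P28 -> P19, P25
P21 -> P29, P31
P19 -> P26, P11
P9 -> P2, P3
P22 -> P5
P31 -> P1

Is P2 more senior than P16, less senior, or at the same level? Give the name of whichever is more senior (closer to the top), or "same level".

P2 is 6 levels below P30; P16 is 3. P16 is higher.

P16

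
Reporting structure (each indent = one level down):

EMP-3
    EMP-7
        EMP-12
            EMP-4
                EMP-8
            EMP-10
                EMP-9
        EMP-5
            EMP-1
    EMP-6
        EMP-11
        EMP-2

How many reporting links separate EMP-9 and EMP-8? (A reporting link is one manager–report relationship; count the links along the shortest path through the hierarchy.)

4

EMP-9 is 2 levels below EMP-12, and EMP-8 is 2 levels below EMP-12 (their lowest common manager). The shortest path runs up from EMP-9 to EMP-12 and back down to EMP-8: 2 + 2 = 4 links.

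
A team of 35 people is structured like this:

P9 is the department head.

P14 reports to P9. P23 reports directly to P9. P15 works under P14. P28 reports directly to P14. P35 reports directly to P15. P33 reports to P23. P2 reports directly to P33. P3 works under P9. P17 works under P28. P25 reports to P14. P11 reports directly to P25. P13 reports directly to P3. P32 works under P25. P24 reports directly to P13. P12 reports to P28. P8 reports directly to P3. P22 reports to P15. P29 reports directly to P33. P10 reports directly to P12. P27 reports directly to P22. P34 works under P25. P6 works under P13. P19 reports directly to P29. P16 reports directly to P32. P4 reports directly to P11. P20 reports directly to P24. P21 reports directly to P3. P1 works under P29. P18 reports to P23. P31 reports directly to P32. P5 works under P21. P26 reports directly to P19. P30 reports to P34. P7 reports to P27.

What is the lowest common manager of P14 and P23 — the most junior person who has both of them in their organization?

P14's chain of managers is P9. P23's chain of managers is P9. The first manager that appears in both chains is P9.

P9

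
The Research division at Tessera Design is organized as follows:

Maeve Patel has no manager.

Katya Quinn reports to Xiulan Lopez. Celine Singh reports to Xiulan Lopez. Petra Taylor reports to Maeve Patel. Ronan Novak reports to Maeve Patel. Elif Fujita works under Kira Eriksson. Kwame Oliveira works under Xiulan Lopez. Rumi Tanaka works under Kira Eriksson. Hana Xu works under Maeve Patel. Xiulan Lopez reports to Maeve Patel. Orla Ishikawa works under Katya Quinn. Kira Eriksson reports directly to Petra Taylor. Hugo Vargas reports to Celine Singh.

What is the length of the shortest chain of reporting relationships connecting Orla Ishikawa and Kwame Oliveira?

Orla Ishikawa is 2 levels below Xiulan Lopez, and Kwame Oliveira is 1 level below Xiulan Lopez (their lowest common manager). The shortest path runs up from Orla Ishikawa to Xiulan Lopez and back down to Kwame Oliveira: 2 + 1 = 3 links.

3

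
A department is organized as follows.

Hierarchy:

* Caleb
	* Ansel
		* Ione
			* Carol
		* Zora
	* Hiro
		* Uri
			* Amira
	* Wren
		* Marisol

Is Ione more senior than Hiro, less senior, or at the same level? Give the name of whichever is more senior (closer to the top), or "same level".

Hiro

Ione is 2 levels below Caleb; Hiro is 1. Hiro is higher.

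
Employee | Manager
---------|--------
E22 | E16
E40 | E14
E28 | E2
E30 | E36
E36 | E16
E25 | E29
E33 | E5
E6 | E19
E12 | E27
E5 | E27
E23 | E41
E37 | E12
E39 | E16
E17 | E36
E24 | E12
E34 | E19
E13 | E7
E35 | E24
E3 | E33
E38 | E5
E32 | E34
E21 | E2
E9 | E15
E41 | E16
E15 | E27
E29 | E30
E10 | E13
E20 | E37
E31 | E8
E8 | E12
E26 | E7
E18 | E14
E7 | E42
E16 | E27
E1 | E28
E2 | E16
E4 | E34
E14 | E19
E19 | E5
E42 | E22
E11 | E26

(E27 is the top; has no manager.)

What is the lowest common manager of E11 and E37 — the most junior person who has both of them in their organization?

E27

E11's chain of managers is E26, E7, E42, E22, E16, E27. E37's chain of managers is E12, E27. The first manager that appears in both chains is E27.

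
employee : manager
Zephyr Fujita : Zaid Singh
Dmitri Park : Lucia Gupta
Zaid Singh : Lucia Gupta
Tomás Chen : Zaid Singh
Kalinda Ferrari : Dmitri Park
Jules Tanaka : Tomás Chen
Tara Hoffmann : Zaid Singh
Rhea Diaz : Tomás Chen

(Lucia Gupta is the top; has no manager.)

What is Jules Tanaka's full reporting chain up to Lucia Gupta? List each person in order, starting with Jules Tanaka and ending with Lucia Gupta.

Jules Tanaka -> Tomás Chen -> Zaid Singh -> Lucia Gupta

Jules Tanaka reports to Tomás Chen. Tomás Chen reports to Zaid Singh. Zaid Singh reports to Lucia Gupta. Lucia Gupta is at the top.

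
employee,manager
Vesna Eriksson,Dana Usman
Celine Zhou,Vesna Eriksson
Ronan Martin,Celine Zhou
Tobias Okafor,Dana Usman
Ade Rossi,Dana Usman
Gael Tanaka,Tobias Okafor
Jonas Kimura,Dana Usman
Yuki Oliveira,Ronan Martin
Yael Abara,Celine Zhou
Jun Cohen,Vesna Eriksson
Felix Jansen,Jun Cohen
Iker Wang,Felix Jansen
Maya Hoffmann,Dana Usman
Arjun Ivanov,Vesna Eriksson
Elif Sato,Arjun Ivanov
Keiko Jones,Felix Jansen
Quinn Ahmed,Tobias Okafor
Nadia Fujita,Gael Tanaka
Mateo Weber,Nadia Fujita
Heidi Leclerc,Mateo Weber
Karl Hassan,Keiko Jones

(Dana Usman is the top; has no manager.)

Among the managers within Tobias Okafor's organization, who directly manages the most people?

Tobias Okafor

Direct-report counts within Tobias Okafor's organization: Tobias Okafor has 2; Gael Tanaka has 1; Nadia Fujita has 1; Mateo Weber has 1. The largest is 2, held by Tobias Okafor.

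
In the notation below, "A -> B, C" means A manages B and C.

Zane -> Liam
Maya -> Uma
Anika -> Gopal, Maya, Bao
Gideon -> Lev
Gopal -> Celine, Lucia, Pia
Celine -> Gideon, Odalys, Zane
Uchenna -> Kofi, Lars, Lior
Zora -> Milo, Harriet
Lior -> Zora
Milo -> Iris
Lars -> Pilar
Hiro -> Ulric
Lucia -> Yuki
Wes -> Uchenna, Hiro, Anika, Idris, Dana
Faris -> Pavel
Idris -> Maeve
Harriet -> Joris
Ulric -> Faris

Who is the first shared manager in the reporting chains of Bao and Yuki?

Anika

Bao's chain of managers is Anika, Wes. Yuki's chain of managers is Lucia, Gopal, Anika, Wes. The first manager that appears in both chains is Anika.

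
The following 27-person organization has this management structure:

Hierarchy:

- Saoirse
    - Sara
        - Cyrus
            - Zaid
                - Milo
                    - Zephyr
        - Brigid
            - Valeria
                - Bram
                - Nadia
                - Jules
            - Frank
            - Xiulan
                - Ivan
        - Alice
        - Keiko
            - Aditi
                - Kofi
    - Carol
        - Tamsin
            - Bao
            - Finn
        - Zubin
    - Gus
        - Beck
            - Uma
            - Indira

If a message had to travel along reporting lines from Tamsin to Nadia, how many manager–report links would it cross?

6

Tamsin is 2 levels below Saoirse, and Nadia is 4 levels below Saoirse (their lowest common manager). The shortest path runs up from Tamsin to Saoirse and back down to Nadia: 2 + 4 = 6 links.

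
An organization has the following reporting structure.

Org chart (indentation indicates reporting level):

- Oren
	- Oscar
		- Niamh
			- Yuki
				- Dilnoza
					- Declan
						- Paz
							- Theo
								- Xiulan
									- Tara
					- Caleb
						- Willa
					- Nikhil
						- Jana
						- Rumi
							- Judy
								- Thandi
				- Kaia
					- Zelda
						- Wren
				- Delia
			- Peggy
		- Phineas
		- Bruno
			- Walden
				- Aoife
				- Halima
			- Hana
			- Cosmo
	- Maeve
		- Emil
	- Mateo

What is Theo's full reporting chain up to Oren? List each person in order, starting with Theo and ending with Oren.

Theo reports to Paz. Paz reports to Declan. Declan reports to Dilnoza. Dilnoza reports to Yuki. Yuki reports to Niamh. Niamh reports to Oscar. Oscar reports to Oren. Oren is at the top.

Theo -> Paz -> Declan -> Dilnoza -> Yuki -> Niamh -> Oscar -> Oren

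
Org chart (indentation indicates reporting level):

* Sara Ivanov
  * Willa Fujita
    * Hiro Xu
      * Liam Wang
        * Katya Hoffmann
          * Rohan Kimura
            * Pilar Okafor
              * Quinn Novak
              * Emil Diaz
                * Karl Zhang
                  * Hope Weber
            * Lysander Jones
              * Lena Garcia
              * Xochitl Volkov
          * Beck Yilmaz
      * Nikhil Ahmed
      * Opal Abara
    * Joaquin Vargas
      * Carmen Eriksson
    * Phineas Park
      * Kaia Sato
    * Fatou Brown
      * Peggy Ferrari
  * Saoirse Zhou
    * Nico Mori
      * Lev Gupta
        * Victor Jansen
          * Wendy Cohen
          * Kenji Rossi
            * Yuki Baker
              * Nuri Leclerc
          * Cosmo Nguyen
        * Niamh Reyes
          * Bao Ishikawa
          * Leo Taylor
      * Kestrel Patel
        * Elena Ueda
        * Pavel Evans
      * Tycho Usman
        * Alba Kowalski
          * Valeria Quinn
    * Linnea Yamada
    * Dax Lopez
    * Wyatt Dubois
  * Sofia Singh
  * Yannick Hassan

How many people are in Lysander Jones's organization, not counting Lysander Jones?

Lysander Jones directly manages Lena Garcia, Xochitl Volkov. Lena Garcia has no reports. Xochitl Volkov has no reports. So Lysander Jones's organization is 2 direct reports plus everyone under them: 1 + 1 = 2.

2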